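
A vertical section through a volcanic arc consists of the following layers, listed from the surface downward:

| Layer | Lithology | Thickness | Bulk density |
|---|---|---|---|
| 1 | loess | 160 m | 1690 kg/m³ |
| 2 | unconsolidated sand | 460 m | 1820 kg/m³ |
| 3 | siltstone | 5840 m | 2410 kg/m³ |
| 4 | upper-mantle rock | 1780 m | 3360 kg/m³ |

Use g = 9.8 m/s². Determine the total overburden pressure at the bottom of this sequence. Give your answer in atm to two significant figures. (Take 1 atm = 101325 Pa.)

loess: 1690 kg/m³ × 9.8 m/s² × 160 m = 2.650×10^6 Pa = 26.15 atm
unconsolidated sand: 1820 kg/m³ × 9.8 m/s² × 460 m = 8.205×10^6 Pa = 80.97 atm
siltstone: 2410 kg/m³ × 9.8 m/s² × 5840 m = 1.379×10^8 Pa = 1361 atm
upper-mantle rock: 3360 kg/m³ × 9.8 m/s² × 1780 m = 5.861×10^7 Pa = 578.5 atm
Total = 26.15 + 80.97 + 1361 + 578.5 = 2046.8 atm

2000 atm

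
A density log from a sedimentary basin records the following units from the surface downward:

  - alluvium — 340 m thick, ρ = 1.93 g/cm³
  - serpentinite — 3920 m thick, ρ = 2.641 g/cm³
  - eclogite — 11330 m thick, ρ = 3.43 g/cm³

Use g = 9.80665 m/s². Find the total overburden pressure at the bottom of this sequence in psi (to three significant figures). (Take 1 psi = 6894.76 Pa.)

70900 psi

alluvium: 1930 kg/m³ × 9.80665 m/s² × 340 m = 6.435×10^6 Pa = 933.3 psi
serpentinite: 2641 kg/m³ × 9.80665 m/s² × 3920 m = 1.015×10^8 Pa = 14725 psi
eclogite: 3430 kg/m³ × 9.80665 m/s² × 11330 m = 3.811×10^8 Pa = 55275 psi
Total = 933.3 + 14725 + 55275 = 70933 psi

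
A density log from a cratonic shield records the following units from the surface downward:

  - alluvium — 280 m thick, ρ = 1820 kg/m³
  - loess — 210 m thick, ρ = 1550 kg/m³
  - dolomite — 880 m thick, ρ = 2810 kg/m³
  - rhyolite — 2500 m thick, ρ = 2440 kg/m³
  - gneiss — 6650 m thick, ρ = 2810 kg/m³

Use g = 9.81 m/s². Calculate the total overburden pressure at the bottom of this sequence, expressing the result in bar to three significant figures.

alluvium: 1820 kg/m³ × 9.81 m/s² × 280 m = 4.999×10^6 Pa = 49.99 bar
loess: 1550 kg/m³ × 9.81 m/s² × 210 m = 3.193×10^6 Pa = 31.93 bar
dolomite: 2810 kg/m³ × 9.81 m/s² × 880 m = 2.426×10^7 Pa = 242.6 bar
rhyolite: 2440 kg/m³ × 9.81 m/s² × 2500 m = 5.984×10^7 Pa = 598.4 bar
gneiss: 2810 kg/m³ × 9.81 m/s² × 6650 m = 1.833×10^8 Pa = 1833 bar
Total = 49.99 + 31.93 + 242.6 + 598.4 + 1833 = 2756.1 bar

2760 bar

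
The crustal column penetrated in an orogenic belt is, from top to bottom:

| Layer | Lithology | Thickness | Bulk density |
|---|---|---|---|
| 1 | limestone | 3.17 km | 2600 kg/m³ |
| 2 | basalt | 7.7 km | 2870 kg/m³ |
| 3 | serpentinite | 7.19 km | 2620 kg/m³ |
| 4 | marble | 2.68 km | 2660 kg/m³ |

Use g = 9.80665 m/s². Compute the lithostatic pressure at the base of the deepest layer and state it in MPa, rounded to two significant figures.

550 MPa

limestone: 2600 kg/m³ × 9.80665 m/s² × 3170 m = 8.083×10^7 Pa = 80.83 MPa
basalt: 2870 kg/m³ × 9.80665 m/s² × 7700 m = 2.167×10^8 Pa = 216.7 MPa
serpentinite: 2620 kg/m³ × 9.80665 m/s² × 7190 m = 1.847×10^8 Pa = 184.7 MPa
marble: 2660 kg/m³ × 9.80665 m/s² × 2680 m = 6.991×10^7 Pa = 69.91 MPa
Total = 80.83 + 216.7 + 184.7 + 69.91 = 552.19 MPa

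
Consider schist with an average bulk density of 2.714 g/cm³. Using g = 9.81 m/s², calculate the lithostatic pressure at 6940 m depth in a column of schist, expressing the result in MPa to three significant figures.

185 MPa

schist: 2714 kg/m³ × 9.81 m/s² × 6940 m = 1.848×10^8 Pa = 184.8 MPa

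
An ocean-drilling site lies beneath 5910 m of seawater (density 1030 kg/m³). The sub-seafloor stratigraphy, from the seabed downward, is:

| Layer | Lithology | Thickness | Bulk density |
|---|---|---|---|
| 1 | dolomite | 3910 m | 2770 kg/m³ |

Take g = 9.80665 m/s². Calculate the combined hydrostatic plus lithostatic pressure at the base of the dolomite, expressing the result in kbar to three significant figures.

1.66 kbar

seawater: 1030 kg/m³ × 9.80665 m/s² × 5910 m = 5.970×10^7 Pa = 0.5970 kbar
dolomite: 2770 kg/m³ × 9.80665 m/s² × 3910 m = 1.062×10^8 Pa = 1.062 kbar
Total = 0.5970 + 1.062 = 1.6591 kbar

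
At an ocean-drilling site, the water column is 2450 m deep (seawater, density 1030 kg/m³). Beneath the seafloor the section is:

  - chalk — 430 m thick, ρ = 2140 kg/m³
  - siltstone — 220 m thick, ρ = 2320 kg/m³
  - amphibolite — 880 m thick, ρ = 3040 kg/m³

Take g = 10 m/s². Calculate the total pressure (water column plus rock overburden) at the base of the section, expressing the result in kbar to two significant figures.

0.66 kbar

seawater: 1030 kg/m³ × 10 m/s² × 2450 m = 2.523×10^7 Pa = 0.2524 kbar
chalk: 2140 kg/m³ × 10 m/s² × 430 m = 9.202×10^6 Pa = 0.09202 kbar
siltstone: 2320 kg/m³ × 10 m/s² × 220 m = 5.104×10^6 Pa = 0.05104 kbar
amphibolite: 3040 kg/m³ × 10 m/s² × 880 m = 2.675×10^7 Pa = 0.2675 kbar
Total = 0.2524 + 0.09202 + 0.05104 + 0.2675 = 0.66293 kbar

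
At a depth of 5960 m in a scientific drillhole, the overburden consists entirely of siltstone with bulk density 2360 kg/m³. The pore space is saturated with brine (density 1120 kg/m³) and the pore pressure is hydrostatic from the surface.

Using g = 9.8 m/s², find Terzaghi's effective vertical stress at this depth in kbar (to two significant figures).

Overburden (lithostatic) stress σ_v:
siltstone: 2360 kg/m³ × 9.8 m/s² × 5960 m = 1.378×10^8 Pa = 137.8 MPa
Pore pressure P_p = 1120 kg/m³ × 9.8 m/s² × 5960 m = 6.542×10^7 Pa = 65.42 MPa
Effective stress σ' = σ_v − P_p = 137.8 − 65.42 = 72.426 MPa = 0.72426 kbar

0.72 kbar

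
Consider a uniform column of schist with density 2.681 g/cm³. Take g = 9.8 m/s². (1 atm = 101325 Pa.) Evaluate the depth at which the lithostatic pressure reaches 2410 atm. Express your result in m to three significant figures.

h = P/(ρg) = 2410 atm / (2681 kg/m³ × 9.8 m/s²) = 2.442×10^8 Pa / 26274 Pa/m = 9294.2 m

9290 m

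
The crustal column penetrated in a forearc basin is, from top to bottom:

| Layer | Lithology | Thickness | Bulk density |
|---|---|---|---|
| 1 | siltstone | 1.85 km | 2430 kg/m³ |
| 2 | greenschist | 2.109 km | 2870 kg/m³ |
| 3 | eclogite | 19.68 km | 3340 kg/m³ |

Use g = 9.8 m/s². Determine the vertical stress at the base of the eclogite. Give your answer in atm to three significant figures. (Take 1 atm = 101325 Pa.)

siltstone: 2430 kg/m³ × 9.8 m/s² × 1850 m = 4.406×10^7 Pa = 434.8 atm
greenschist: 2870 kg/m³ × 9.8 m/s² × 2109 m = 5.932×10^7 Pa = 585.4 atm
eclogite: 3340 kg/m³ × 9.8 m/s² × 19680 m = 6.442×10^8 Pa = 6357 atm
Total = 434.8 + 585.4 + 6357 = 7377.6 atm

7380 atm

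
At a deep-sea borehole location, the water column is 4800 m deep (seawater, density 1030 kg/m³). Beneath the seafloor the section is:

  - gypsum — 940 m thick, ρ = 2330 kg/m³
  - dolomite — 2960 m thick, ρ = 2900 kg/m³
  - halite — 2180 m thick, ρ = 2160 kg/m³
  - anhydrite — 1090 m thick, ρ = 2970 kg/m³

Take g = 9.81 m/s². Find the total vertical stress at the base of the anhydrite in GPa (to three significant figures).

seawater: 1030 kg/m³ × 9.81 m/s² × 4800 m = 4.850×10^7 Pa = 0.04850 GPa
gypsum: 2330 kg/m³ × 9.81 m/s² × 940 m = 2.149×10^7 Pa = 0.02149 GPa
dolomite: 2900 kg/m³ × 9.81 m/s² × 2960 m = 8.421×10^7 Pa = 0.08421 GPa
halite: 2160 kg/m³ × 9.81 m/s² × 2180 m = 4.619×10^7 Pa = 0.04619 GPa
anhydrite: 2970 kg/m³ × 9.81 m/s² × 1090 m = 3.176×10^7 Pa = 0.03176 GPa
Total = 0.04850 + 0.02149 + 0.08421 + 0.04619 + 0.03176 = 0.23215 GPa

0.232 GPa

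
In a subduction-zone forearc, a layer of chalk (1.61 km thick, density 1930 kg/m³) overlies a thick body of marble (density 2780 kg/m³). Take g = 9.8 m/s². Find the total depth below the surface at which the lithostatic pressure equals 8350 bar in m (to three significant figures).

Pressure at base of upper layers: 1930×9.8×1610 = 3.045×10^7 Pa = 304.5 bar
Remaining pressure to be supplied by marble: 8.350×10^8 − 3.045×10^7 = 8.045×10^8 Pa
Additional depth in marble = 8.045×10^8 Pa / (2780 kg/m³ × 9.8 m/s²) = 29531 m
Total depth = 1610 m + 29531 m = 31141 m

31100 m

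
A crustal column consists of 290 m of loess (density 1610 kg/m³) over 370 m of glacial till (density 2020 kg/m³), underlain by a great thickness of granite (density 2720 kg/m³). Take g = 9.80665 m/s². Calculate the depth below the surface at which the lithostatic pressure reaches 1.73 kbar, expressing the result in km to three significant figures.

Pressure at base of upper layers: 1610×9.80665×290 + 2020×9.80665×370 = 1.191×10^7 Pa = 0.1191 kbar
Remaining pressure to be supplied by granite: 1.730×10^8 − 1.191×10^7 = 1.611×10^8 Pa
Additional depth in granite = 1.611×10^8 Pa / (2720 kg/m³ × 9.80665 m/s²) = 6039.3 m
Total depth = 660 m + 6039.3 m = 6699.3 m
= 6.6993 km

6.70 km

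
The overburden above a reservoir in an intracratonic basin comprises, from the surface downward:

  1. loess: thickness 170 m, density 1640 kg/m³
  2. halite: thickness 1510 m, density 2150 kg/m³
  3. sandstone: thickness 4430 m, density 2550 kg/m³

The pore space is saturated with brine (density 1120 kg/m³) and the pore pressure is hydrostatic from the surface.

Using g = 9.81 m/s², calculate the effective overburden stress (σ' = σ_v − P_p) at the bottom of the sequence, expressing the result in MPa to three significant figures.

Overburden (lithostatic) stress σ_v:
loess: 1640 kg/m³ × 9.81 m/s² × 170 m = 2.735×10^6 Pa = 2.735 MPa
halite: 2150 kg/m³ × 9.81 m/s² × 1510 m = 3.185×10^7 Pa = 31.85 MPa
sandstone: 2550 kg/m³ × 9.81 m/s² × 4430 m = 1.108×10^8 Pa = 110.8 MPa
Total = 2.735 + 31.85 + 110.8 = 145.40 MPa
Pore pressure P_p = 1120 kg/m³ × 9.81 m/s² × 6110 m = 6.713×10^7 Pa = 67.13 MPa
Effective stress σ' = σ_v − P_p = 145.4 − 67.13 = 78.270 MPa

78.3 MPa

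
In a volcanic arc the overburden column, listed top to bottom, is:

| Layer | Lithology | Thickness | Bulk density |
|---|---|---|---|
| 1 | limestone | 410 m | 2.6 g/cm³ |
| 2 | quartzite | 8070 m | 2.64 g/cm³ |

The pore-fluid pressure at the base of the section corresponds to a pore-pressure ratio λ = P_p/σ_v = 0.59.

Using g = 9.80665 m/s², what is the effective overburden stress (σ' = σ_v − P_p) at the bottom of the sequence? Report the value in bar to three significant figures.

Overburden (lithostatic) stress σ_v:
limestone: 2600 kg/m³ × 9.80665 m/s² × 410 m = 1.045×10^7 Pa = 10.45 MPa
quartzite: 2640 kg/m³ × 9.80665 m/s² × 8070 m = 2.089×10^8 Pa = 208.9 MPa
Total = 10.45 + 208.9 = 219.38 MPa
Pore pressure P_p = λ·σ_v = 0.59 × 219.4 MPa = 129.4 MPa
Effective stress σ' = σ_v − P_p = 219.4 − 129.4 = 89.947 MPa = 899.47 bar

899 bar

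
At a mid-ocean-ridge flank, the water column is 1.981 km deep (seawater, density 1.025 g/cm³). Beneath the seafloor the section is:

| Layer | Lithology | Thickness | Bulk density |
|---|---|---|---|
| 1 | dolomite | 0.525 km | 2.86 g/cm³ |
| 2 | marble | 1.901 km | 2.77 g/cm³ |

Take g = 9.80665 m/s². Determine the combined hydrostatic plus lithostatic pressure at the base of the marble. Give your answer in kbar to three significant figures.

0.863 kbar

seawater: 1025 kg/m³ × 9.80665 m/s² × 1981 m = 1.991×10^7 Pa = 0.1991 kbar
dolomite: 2860 kg/m³ × 9.80665 m/s² × 525 m = 1.472×10^7 Pa = 0.1472 kbar
marble: 2770 kg/m³ × 9.80665 m/s² × 1901 m = 5.164×10^7 Pa = 0.5164 kbar
Total = 0.1991 + 0.1472 + 0.5164 = 0.86277 kbar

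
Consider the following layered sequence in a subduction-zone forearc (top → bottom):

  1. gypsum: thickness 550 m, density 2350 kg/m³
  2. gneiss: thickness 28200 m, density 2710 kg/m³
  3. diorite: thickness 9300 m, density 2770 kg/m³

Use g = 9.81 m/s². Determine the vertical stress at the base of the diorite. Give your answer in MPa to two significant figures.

1000 MPa

gypsum: 2350 kg/m³ × 9.81 m/s² × 550 m = 1.268×10^7 Pa = 12.68 MPa
gneiss: 2710 kg/m³ × 9.81 m/s² × 28200 m = 7.497×10^8 Pa = 749.7 MPa
diorite: 2770 kg/m³ × 9.81 m/s² × 9300 m = 2.527×10^8 Pa = 252.7 MPa
Total = 12.68 + 749.7 + 252.7 = 1015.1 MPa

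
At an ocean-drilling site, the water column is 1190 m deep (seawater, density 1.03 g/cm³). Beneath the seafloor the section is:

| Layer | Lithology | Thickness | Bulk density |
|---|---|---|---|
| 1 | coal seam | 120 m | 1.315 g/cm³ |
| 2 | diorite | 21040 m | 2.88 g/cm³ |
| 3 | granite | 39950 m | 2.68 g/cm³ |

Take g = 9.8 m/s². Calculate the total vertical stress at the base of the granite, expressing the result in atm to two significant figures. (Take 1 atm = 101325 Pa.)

16000 atm

seawater: 1030 kg/m³ × 9.8 m/s² × 1190 m = 1.201×10^7 Pa = 118.5 atm
coal seam: 1315 kg/m³ × 9.8 m/s² × 120 m = 1.546×10^6 Pa = 15.26 atm
diorite: 2880 kg/m³ × 9.8 m/s² × 21040 m = 5.938×10^8 Pa = 5861 atm
granite: 2680 kg/m³ × 9.8 m/s² × 39950 m = 1.049×10^9 Pa = 10355 atm
Total = 118.5 + 15.26 + 5861 + 10355 = 16350 atm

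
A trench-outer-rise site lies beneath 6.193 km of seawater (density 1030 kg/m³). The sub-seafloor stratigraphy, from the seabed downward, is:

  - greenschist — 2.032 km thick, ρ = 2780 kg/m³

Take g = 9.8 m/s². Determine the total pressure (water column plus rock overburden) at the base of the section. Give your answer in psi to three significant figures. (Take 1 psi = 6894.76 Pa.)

17100 psi

seawater: 1030 kg/m³ × 9.8 m/s² × 6193 m = 6.251×10^7 Pa = 9067 psi
greenschist: 2780 kg/m³ × 9.8 m/s² × 2032 m = 5.536×10^7 Pa = 8029 psi
Total = 9067 + 8029 = 17096 psi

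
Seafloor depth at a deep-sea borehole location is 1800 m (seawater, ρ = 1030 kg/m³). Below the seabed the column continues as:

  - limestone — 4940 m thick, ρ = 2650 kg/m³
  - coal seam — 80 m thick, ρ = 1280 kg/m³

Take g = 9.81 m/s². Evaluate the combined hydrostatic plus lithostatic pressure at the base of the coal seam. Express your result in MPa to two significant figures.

seawater: 1030 kg/m³ × 9.81 m/s² × 1800 m = 1.819×10^7 Pa = 18.19 MPa
limestone: 2650 kg/m³ × 9.81 m/s² × 4940 m = 1.284×10^8 Pa = 128.4 MPa
coal seam: 1280 kg/m³ × 9.81 m/s² × 80 m = 1.005×10^6 Pa = 1.005 MPa
Total = 18.19 + 128.4 + 1.005 = 147.61 MPa

150 MPa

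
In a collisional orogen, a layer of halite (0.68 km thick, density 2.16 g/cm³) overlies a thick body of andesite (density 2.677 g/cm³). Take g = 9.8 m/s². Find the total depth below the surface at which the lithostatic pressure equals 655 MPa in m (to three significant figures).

Pressure at base of upper layers: 2160×9.8×680 = 1.439×10^7 Pa = 14.39 MPa
Remaining pressure to be supplied by andesite: 6.550×10^8 − 1.439×10^7 = 6.406×10^8 Pa
Additional depth in andesite = 6.406×10^8 Pa / (2677 kg/m³ × 9.8 m/s²) = 24418 m
Total depth = 680 m + 24418 m = 25098 m

25100 m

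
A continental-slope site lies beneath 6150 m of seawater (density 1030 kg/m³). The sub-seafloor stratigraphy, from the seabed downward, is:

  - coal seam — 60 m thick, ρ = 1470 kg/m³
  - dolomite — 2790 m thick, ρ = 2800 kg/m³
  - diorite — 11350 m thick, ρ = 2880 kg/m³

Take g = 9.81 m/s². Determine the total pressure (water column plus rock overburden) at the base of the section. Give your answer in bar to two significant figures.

seawater: 1030 kg/m³ × 9.81 m/s² × 6150 m = 6.214×10^7 Pa = 621.4 bar
coal seam: 1470 kg/m³ × 9.81 m/s² × 60 m = 8.652×10^5 Pa = 8.652 bar
dolomite: 2800 kg/m³ × 9.81 m/s² × 2790 m = 7.664×10^7 Pa = 766.4 bar
diorite: 2880 kg/m³ × 9.81 m/s² × 11350 m = 3.207×10^8 Pa = 3207 bar
Total = 621.4 + 8.652 + 766.4 + 3207 = 4603.1 bar

4600 bar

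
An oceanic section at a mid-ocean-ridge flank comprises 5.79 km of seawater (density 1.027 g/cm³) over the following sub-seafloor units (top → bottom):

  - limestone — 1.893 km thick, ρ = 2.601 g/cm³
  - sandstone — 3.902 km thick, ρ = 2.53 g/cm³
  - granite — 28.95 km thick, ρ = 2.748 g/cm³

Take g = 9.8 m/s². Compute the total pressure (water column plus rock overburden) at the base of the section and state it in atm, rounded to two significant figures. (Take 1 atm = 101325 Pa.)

seawater: 1027 kg/m³ × 9.8 m/s² × 5790 m = 5.827×10^7 Pa = 575.1 atm
limestone: 2601 kg/m³ × 9.8 m/s² × 1893 m = 4.825×10^7 Pa = 476.2 atm
sandstone: 2530 kg/m³ × 9.8 m/s² × 3902 m = 9.675×10^7 Pa = 954.8 atm
granite: 2748 kg/m³ × 9.8 m/s² × 28950 m = 7.796×10^8 Pa = 7694 atm
Total = 575.1 + 476.2 + 954.8 + 7694 = 9700.5 atm

9700 atm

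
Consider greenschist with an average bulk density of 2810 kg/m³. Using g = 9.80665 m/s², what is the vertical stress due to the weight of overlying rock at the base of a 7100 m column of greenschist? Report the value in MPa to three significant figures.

greenschist: 2810 kg/m³ × 9.80665 m/s² × 7100 m = 1.957×10^8 Pa = 195.7 MPa

196 MPa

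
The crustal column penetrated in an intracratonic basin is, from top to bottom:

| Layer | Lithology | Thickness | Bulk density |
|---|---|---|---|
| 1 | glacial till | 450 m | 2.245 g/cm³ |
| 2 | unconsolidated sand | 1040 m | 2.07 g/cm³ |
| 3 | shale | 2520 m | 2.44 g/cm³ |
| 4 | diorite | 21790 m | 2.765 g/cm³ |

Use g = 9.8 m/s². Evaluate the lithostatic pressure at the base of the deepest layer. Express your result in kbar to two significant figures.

glacial till: 2245 kg/m³ × 9.8 m/s² × 450 m = 9.900×10^6 Pa = 0.09900 kbar
unconsolidated sand: 2070 kg/m³ × 9.8 m/s² × 1040 m = 2.110×10^7 Pa = 0.2110 kbar
shale: 2440 kg/m³ × 9.8 m/s² × 2520 m = 6.026×10^7 Pa = 0.6026 kbar
diorite: 2765 kg/m³ × 9.8 m/s² × 21790 m = 5.904×10^8 Pa = 5.904 kbar
Total = 0.09900 + 0.2110 + 0.6026 + 5.904 = 6.8170 kbar

6.8 kbar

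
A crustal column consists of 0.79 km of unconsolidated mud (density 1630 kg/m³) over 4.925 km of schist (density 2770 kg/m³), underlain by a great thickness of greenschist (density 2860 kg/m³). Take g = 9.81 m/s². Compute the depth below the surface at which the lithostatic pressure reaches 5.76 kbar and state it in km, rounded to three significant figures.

Pressure at base of upper layers: 1630×9.81×790 + 2770×9.81×4925 = 1.465×10^8 Pa = 1.465 kbar
Remaining pressure to be supplied by greenschist: 5.760×10^8 − 1.465×10^8 = 4.295×10^8 Pa
Additional depth in greenschist = 4.295×10^8 Pa / (2860 kg/m³ × 9.81 m/s²) = 15310 m
Total depth = 5715 m + 15310 m = 21025 m
= 21.025 km

21.0 km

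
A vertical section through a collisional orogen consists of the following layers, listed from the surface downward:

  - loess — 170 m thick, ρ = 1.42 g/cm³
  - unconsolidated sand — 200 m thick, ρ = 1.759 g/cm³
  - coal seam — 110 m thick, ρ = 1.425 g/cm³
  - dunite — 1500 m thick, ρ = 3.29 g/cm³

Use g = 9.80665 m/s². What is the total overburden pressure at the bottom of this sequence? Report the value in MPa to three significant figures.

55.8 MPa

loess: 1420 kg/m³ × 9.80665 m/s² × 170 m = 2.367×10^6 Pa = 2.367 MPa
unconsolidated sand: 1759 kg/m³ × 9.80665 m/s² × 200 m = 3.450×10^6 Pa = 3.450 MPa
coal seam: 1425 kg/m³ × 9.80665 m/s² × 110 m = 1.537×10^6 Pa = 1.537 MPa
dunite: 3290 kg/m³ × 9.80665 m/s² × 1500 m = 4.840×10^7 Pa = 48.40 MPa
Total = 2.367 + 3.450 + 1.537 + 48.40 = 55.750 MPa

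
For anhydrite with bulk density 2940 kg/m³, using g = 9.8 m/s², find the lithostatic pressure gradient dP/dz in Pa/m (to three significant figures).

dP/dz = ρg = 2940 kg/m³ × 9.8 m/s² = 28812 Pa/m

28800 Pa/m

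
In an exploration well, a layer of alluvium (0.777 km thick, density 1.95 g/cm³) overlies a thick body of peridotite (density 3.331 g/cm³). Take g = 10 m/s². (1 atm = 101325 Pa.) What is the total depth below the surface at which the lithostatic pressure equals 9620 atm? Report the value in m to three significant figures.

29600 m

Pressure at base of upper layers: 1950×10×777 = 1.515×10^7 Pa = 149.5 atm
Remaining pressure to be supplied by peridotite: 9.747×10^8 − 1.515×10^7 = 9.596×10^8 Pa
Additional depth in peridotite = 9.596×10^8 Pa / (3331 kg/m³ × 10 m/s²) = 28808 m
Total depth = 777 m + 28808 m = 29585 m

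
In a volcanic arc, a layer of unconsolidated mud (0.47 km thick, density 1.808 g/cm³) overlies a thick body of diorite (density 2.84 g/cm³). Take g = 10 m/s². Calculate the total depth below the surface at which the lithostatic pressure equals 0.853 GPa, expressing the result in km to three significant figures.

Pressure at base of upper layers: 1808×10×470 = 8.498×10^6 Pa = 8.498×10^-3 GPa
Remaining pressure to be supplied by diorite: 8.530×10^8 − 8.498×10^6 = 8.445×10^8 Pa
Additional depth in diorite = 8.445×10^8 Pa / (2840 kg/m³ × 10 m/s²) = 29736 m
Total depth = 470 m + 29736 m = 30206 m
= 30.206 km

30.2 km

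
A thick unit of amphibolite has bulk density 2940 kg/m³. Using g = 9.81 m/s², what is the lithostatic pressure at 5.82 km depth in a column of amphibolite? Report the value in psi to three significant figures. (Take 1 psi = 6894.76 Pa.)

24300 psi

amphibolite: 2940 kg/m³ × 9.81 m/s² × 5820 m = 1.679×10^8 Pa = 24346 psi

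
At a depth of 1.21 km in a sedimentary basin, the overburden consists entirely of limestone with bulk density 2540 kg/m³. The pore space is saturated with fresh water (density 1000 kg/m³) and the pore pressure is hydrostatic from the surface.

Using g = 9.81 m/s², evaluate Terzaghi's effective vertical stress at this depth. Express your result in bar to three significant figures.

Overburden (lithostatic) stress σ_v:
limestone: 2540 kg/m³ × 9.81 m/s² × 1210 m = 3.015×10^7 Pa = 30.15 MPa
Pore pressure P_p = 1000 kg/m³ × 9.81 m/s² × 1210 m = 1.187×10^7 Pa = 11.87 MPa
Effective stress σ' = σ_v − P_p = 30.15 − 11.87 = 18.280 MPa = 182.80 bar

183 bar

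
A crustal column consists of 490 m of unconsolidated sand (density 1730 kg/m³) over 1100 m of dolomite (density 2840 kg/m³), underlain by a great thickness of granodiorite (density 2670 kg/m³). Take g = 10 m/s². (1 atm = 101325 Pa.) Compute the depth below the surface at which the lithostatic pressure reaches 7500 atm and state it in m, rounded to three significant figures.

Pressure at base of upper layers: 1730×10×490 + 2840×10×1100 = 3.972×10^7 Pa = 392.0 atm
Remaining pressure to be supplied by granodiorite: 7.599×10^8 − 3.972×10^7 = 7.202×10^8 Pa
Additional depth in granodiorite = 7.202×10^8 Pa / (2670 kg/m³ × 10 m/s²) = 26975 m
Total depth = 1590 m + 26975 m = 28565 m

28600 m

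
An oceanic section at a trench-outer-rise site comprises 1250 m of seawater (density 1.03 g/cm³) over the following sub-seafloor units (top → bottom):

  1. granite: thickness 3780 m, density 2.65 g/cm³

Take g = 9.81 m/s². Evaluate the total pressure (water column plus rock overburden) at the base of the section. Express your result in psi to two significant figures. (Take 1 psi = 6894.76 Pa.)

seawater: 1030 kg/m³ × 9.81 m/s² × 1250 m = 1.263×10^7 Pa = 1832 psi
granite: 2650 kg/m³ × 9.81 m/s² × 3780 m = 9.827×10^7 Pa = 14252 psi
Total = 1832 + 14252 = 16084 psi

16000 psi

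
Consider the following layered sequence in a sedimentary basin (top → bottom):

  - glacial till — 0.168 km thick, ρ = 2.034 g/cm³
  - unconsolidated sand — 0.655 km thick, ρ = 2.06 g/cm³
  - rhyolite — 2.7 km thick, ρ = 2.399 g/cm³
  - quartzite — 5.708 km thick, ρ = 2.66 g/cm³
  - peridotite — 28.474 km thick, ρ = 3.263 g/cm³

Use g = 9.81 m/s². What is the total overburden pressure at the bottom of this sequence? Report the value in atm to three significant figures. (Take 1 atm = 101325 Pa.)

glacial till: 2034 kg/m³ × 9.81 m/s² × 168 m = 3.352×10^6 Pa = 33.08 atm
unconsolidated sand: 2060 kg/m³ × 9.81 m/s² × 655 m = 1.324×10^7 Pa = 130.6 atm
rhyolite: 2399 kg/m³ × 9.81 m/s² × 2700 m = 6.354×10^7 Pa = 627.1 atm
quartzite: 2660 kg/m³ × 9.81 m/s² × 5708 m = 1.489×10^8 Pa = 1470 atm
peridotite: 3263 kg/m³ × 9.81 m/s² × 28474 m = 9.115×10^8 Pa = 8995 atm
Total = 33.08 + 130.6 + 627.1 + 1470 + 8995 = 11256 atm

11300 atm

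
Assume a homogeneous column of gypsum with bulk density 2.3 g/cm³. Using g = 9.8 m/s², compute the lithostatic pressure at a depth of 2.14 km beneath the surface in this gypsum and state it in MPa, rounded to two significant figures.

gypsum: 2300 kg/m³ × 9.8 m/s² × 2140 m = 4.824×10^7 Pa = 48.24 MPa

48 MPa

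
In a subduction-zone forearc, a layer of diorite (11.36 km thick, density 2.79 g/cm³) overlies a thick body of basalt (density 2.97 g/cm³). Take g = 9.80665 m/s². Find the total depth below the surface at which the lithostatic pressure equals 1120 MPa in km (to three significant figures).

39.1 km

Pressure at base of upper layers: 2790×9.80665×11360 = 3.108×10^8 Pa = 310.8 MPa
Remaining pressure to be supplied by basalt: 1.120×10^9 − 3.108×10^8 = 8.092×10^8 Pa
Additional depth in basalt = 8.092×10^8 Pa / (2970 kg/m³ × 9.80665 m/s²) = 27782 m
Total depth = 11360 m + 27782 m = 39142 m
= 39.142 km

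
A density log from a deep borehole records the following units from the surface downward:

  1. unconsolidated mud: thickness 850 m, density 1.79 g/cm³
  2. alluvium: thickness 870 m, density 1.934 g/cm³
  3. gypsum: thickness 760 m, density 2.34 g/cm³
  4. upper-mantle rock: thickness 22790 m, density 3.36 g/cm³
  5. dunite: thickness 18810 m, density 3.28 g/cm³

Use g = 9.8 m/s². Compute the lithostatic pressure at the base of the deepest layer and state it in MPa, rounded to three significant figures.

1400 MPa

unconsolidated mud: 1790 kg/m³ × 9.8 m/s² × 850 m = 1.491×10^7 Pa = 14.91 MPa
alluvium: 1934 kg/m³ × 9.8 m/s² × 870 m = 1.649×10^7 Pa = 16.49 MPa
gypsum: 2340 kg/m³ × 9.8 m/s² × 760 m = 1.743×10^7 Pa = 17.43 MPa
upper-mantle rock: 3360 kg/m³ × 9.8 m/s² × 22790 m = 7.504×10^8 Pa = 750.4 MPa
dunite: 3280 kg/m³ × 9.8 m/s² × 18810 m = 6.046×10^8 Pa = 604.6 MPa
Total = 14.91 + 16.49 + 17.43 + 750.4 + 604.6 = 1403.9 MPa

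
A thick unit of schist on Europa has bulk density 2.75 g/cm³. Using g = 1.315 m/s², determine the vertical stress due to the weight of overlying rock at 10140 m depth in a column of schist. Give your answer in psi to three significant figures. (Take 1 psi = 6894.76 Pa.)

schist: 2750 kg/m³ × 1.315 m/s² × 10140 m = 3.667×10^7 Pa = 5318 psi

5320 psi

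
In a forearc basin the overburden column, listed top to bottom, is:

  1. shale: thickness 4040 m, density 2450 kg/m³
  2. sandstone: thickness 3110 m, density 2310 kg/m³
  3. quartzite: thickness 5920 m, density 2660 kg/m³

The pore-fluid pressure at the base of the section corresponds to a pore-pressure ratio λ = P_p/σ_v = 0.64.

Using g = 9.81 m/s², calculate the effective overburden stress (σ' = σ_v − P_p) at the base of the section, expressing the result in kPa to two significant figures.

120000 kPa

Overburden (lithostatic) stress σ_v:
shale: 2450 kg/m³ × 9.81 m/s² × 4040 m = 9.710×10^7 Pa = 97.10 MPa
sandstone: 2310 kg/m³ × 9.81 m/s² × 3110 m = 7.048×10^7 Pa = 70.48 MPa
quartzite: 2660 kg/m³ × 9.81 m/s² × 5920 m = 1.545×10^8 Pa = 154.5 MPa
Total = 97.10 + 70.48 + 154.5 = 322.06 MPa
Pore pressure P_p = λ·σ_v = 0.64 × 322.1 MPa = 206.1 MPa
Effective stress σ' = σ_v − P_p = 322.1 − 206.1 = 115.94 MPa = 1.1594×10^5 kPa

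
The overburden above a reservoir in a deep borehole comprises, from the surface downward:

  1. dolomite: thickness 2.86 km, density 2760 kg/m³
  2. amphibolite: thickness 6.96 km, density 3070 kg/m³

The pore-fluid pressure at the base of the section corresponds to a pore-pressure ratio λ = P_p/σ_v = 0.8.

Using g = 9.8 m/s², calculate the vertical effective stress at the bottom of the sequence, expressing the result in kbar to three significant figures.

Overburden (lithostatic) stress σ_v:
dolomite: 2760 kg/m³ × 9.8 m/s² × 2860 m = 7.736×10^7 Pa = 77.36 MPa
amphibolite: 3070 kg/m³ × 9.8 m/s² × 6960 m = 2.094×10^8 Pa = 209.4 MPa
Total = 77.36 + 209.4 = 286.76 MPa
Pore pressure P_p = λ·σ_v = 0.8 × 286.8 MPa = 229.4 MPa
Effective stress σ' = σ_v − P_p = 286.8 − 229.4 = 57.351 MPa = 0.57351 kbar

0.574 kbar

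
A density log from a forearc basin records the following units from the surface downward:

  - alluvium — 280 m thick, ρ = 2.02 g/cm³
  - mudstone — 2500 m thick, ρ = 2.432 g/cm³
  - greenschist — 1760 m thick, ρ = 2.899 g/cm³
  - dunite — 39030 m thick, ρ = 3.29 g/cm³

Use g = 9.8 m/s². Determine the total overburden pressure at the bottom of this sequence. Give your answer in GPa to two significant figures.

1.4 GPa

alluvium: 2020 kg/m³ × 9.8 m/s² × 280 m = 5.543×10^6 Pa = 5.543×10^-3 GPa
mudstone: 2432 kg/m³ × 9.8 m/s² × 2500 m = 5.958×10^7 Pa = 0.05958 GPa
greenschist: 2899 kg/m³ × 9.8 m/s² × 1760 m = 5.000×10^7 Pa = 0.05000 GPa
dunite: 3290 kg/m³ × 9.8 m/s² × 39030 m = 1.258×10^9 Pa = 1.258 GPa
Total = 5.543×10^-3 + 0.05958 + 0.05000 + 1.258 = 1.3735 GPa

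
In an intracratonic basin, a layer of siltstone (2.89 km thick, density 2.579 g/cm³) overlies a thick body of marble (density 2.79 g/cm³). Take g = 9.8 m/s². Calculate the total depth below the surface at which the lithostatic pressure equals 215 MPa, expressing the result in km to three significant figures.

8.08 km

Pressure at base of upper layers: 2579×9.8×2890 = 7.304×10^7 Pa = 73.04 MPa
Remaining pressure to be supplied by marble: 2.150×10^8 − 7.304×10^7 = 1.420×10^8 Pa
Additional depth in marble = 1.420×10^8 Pa / (2790 kg/m³ × 9.8 m/s²) = 5191.9 m
Total depth = 2890 m + 5191.9 m = 8081.9 m
= 8.0819 km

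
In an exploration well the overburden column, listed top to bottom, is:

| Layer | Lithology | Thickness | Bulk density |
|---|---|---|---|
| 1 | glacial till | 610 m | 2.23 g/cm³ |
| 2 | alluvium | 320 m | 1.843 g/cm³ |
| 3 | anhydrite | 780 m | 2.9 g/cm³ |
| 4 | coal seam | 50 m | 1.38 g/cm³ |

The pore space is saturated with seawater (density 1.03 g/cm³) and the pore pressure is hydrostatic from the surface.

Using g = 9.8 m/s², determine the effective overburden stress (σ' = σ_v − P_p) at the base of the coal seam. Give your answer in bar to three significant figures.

242 bar

Overburden (lithostatic) stress σ_v:
glacial till: 2230 kg/m³ × 9.8 m/s² × 610 m = 1.333×10^7 Pa = 13.33 MPa
alluvium: 1843 kg/m³ × 9.8 m/s² × 320 m = 5.780×10^6 Pa = 5.780 MPa
anhydrite: 2900 kg/m³ × 9.8 m/s² × 780 m = 2.217×10^7 Pa = 22.17 MPa
coal seam: 1380 kg/m³ × 9.8 m/s² × 50 m = 6.762×10^5 Pa = 0.6762 MPa
Total = 13.33 + 5.780 + 22.17 + 0.6762 = 41.954 MPa
Pore pressure P_p = 1030 kg/m³ × 9.8 m/s² × 1760 m = 1.777×10^7 Pa = 17.77 MPa
Effective stress σ' = σ_v − P_p = 41.95 − 17.77 = 24.189 MPa = 241.89 bar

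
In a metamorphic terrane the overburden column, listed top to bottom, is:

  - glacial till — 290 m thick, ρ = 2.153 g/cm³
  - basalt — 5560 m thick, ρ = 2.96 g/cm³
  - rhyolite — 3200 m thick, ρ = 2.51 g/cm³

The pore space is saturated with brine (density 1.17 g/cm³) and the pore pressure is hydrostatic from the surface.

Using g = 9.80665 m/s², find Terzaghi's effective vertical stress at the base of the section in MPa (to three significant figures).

142 MPa

Overburden (lithostatic) stress σ_v:
glacial till: 2153 kg/m³ × 9.80665 m/s² × 290 m = 6.123×10^6 Pa = 6.123 MPa
basalt: 2960 kg/m³ × 9.80665 m/s² × 5560 m = 1.614×10^8 Pa = 161.4 MPa
rhyolite: 2510 kg/m³ × 9.80665 m/s² × 3200 m = 7.877×10^7 Pa = 78.77 MPa
Total = 6.123 + 161.4 + 78.77 = 246.28 MPa
Pore pressure P_p = 1170 kg/m³ × 9.80665 m/s² × 9050 m = 1.038×10^8 Pa = 103.8 MPa
Effective stress σ' = σ_v − P_p = 246.3 − 103.8 = 142.45 MPa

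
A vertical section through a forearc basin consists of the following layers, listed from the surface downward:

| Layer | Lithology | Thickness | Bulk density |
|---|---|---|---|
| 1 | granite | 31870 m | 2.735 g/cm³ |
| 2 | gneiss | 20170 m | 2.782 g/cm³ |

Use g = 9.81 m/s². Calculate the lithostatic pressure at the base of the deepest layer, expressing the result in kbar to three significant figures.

granite: 2735 kg/m³ × 9.81 m/s² × 31870 m = 8.551×10^8 Pa = 8.551 kbar
gneiss: 2782 kg/m³ × 9.81 m/s² × 20170 m = 5.505×10^8 Pa = 5.505 kbar
Total = 8.551 + 5.505 = 14.056 kbar

14.1 kbar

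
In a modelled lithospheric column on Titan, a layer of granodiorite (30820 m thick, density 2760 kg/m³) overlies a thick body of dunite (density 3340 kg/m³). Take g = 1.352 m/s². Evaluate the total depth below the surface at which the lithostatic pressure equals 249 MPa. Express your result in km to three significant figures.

Pressure at base of upper layers: 2760×1.352×30820 = 1.150×10^8 Pa = 115.0 MPa
Remaining pressure to be supplied by dunite: 2.490×10^8 − 1.150×10^8 = 1.340×10^8 Pa
Additional depth in dunite = 1.340×10^8 Pa / (3340 kg/m³ × 1.352 m/s²) = 29673 m
Total depth = 30820 m + 29673 m = 60493 m
= 60.493 km

60.5 km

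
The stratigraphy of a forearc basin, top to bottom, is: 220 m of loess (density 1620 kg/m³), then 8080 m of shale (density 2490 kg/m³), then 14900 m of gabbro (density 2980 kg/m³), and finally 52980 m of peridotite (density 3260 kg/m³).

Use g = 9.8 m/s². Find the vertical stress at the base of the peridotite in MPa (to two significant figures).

loess: 1620 kg/m³ × 9.8 m/s² × 220 m = 3.493×10^6 Pa = 3.493 MPa
shale: 2490 kg/m³ × 9.8 m/s² × 8080 m = 1.972×10^8 Pa = 197.2 MPa
gabbro: 2980 kg/m³ × 9.8 m/s² × 14900 m = 4.351×10^8 Pa = 435.1 MPa
peridotite: 3260 kg/m³ × 9.8 m/s² × 52980 m = 1.693×10^9 Pa = 1693 MPa
Total = 3.493 + 197.2 + 435.1 + 1693 = 2328.4 MPa

2300 MPa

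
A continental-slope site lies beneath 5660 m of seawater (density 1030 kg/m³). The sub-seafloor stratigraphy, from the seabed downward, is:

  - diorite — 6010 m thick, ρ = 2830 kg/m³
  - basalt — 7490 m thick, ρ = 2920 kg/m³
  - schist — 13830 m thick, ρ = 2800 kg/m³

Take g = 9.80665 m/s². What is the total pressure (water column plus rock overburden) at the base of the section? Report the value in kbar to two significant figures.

8.2 kbar

seawater: 1030 kg/m³ × 9.80665 m/s² × 5660 m = 5.717×10^7 Pa = 0.5717 kbar
diorite: 2830 kg/m³ × 9.80665 m/s² × 6010 m = 1.668×10^8 Pa = 1.668 kbar
basalt: 2920 kg/m³ × 9.80665 m/s² × 7490 m = 2.145×10^8 Pa = 2.145 kbar
schist: 2800 kg/m³ × 9.80665 m/s² × 13830 m = 3.798×10^8 Pa = 3.798 kbar
Total = 0.5717 + 1.668 + 2.145 + 3.798 = 8.1820 kbar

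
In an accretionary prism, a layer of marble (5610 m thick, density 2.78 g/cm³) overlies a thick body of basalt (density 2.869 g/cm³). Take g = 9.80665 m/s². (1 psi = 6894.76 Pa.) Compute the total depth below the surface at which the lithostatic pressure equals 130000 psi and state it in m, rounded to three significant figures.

32000 m

Pressure at base of upper layers: 2780×9.80665×5610 = 1.529×10^8 Pa = 22182 psi
Remaining pressure to be supplied by basalt: 8.963×10^8 − 1.529×10^8 = 7.434×10^8 Pa
Additional depth in basalt = 7.434×10^8 Pa / (2869 kg/m³ × 9.80665 m/s²) = 26421 m
Total depth = 5610 m + 26421 m = 32031 m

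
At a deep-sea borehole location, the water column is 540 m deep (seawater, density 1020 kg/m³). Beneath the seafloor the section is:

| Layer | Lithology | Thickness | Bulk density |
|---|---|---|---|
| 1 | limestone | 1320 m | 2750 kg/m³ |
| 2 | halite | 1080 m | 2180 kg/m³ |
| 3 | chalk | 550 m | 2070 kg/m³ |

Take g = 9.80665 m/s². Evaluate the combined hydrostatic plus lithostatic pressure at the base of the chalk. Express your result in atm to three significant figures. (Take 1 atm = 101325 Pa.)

743 atm

seawater: 1020 kg/m³ × 9.80665 m/s² × 540 m = 5.402×10^6 Pa = 53.31 atm
limestone: 2750 kg/m³ × 9.80665 m/s² × 1320 m = 3.560×10^7 Pa = 351.3 atm
halite: 2180 kg/m³ × 9.80665 m/s² × 1080 m = 2.309×10^7 Pa = 227.9 atm
chalk: 2070 kg/m³ × 9.80665 m/s² × 550 m = 1.116×10^7 Pa = 110.2 atm
Total = 53.31 + 351.3 + 227.9 + 110.2 = 742.69 atm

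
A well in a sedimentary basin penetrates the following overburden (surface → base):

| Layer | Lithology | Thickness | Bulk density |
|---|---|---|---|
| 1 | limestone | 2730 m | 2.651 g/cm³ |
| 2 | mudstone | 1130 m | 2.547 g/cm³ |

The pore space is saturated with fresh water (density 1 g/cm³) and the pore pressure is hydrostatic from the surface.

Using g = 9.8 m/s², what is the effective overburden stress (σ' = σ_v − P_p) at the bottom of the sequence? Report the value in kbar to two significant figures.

0.61 kbar

Overburden (lithostatic) stress σ_v:
limestone: 2651 kg/m³ × 9.8 m/s² × 2730 m = 7.092×10^7 Pa = 70.92 MPa
mudstone: 2547 kg/m³ × 9.8 m/s² × 1130 m = 2.821×10^7 Pa = 28.21 MPa
Total = 70.92 + 28.21 = 99.130 MPa
Pore pressure P_p = 1000 kg/m³ × 9.8 m/s² × 3860 m = 3.783×10^7 Pa = 37.83 MPa
Effective stress σ' = σ_v − P_p = 99.13 − 37.83 = 61.302 MPa = 0.61302 kbar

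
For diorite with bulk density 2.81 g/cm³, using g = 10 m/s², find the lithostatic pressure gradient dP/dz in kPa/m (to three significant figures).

dP/dz = ρg = 2810 kg/m³ × 10 m/s² = 28100 Pa/m
= 28100 Pa/m × (1 kPa/m / 1000.0 Pa/m) = 28.100 kPa/m

28.1 kPa/m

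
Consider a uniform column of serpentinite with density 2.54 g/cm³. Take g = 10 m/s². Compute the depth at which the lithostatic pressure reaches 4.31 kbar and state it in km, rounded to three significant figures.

h = P/(ρg) = 4.31 kbar / (2540 kg/m³ × 10 m/s²) = 4.310×10^8 Pa / 25400 Pa/m = 16969 m
= 16.969 km

17.0 km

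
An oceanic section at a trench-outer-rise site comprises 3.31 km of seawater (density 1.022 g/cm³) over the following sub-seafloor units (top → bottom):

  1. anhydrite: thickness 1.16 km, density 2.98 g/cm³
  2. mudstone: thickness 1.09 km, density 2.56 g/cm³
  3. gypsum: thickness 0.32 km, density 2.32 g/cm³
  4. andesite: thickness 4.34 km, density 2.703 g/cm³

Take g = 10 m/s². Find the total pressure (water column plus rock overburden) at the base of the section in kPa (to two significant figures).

220000 kPa

seawater: 1022 kg/m³ × 10 m/s² × 3310 m = 3.383×10^7 Pa = 33828 kPa
anhydrite: 2980 kg/m³ × 10 m/s² × 1160 m = 3.457×10^7 Pa = 34568 kPa
mudstone: 2560 kg/m³ × 10 m/s² × 1090 m = 2.790×10^7 Pa = 27904 kPa
gypsum: 2320 kg/m³ × 10 m/s² × 320 m = 7.424×10^6 Pa = 7424 kPa
andesite: 2703 kg/m³ × 10 m/s² × 4340 m = 1.173×10^8 Pa = 1.173×10^5 kPa
Total = 33828 + 34568 + 27904 + 7424 + 1.173×10^5 = 2.2103×10^5 kPa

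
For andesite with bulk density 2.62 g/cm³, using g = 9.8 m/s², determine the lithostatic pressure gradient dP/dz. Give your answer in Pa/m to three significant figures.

dP/dz = ρg = 2620 kg/m³ × 9.8 m/s² = 25676 Pa/m

25700 Pa/m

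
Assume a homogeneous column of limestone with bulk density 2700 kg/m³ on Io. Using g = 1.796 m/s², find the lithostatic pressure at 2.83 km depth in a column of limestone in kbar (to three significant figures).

limestone: 2700 kg/m³ × 1.796 m/s² × 2830 m = 1.372×10^7 Pa = 0.1372 kbar

0.137 kbar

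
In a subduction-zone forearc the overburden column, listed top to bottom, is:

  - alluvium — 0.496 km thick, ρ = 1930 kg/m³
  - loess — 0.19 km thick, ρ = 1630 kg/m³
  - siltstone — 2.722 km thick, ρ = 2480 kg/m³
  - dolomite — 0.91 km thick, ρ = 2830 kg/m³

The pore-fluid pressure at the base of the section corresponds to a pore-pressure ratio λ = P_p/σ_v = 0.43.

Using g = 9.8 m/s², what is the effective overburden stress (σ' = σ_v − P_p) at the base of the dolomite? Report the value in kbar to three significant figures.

0.592 kbar

Overburden (lithostatic) stress σ_v:
alluvium: 1930 kg/m³ × 9.8 m/s² × 496 m = 9.381×10^6 Pa = 9.381 MPa
loess: 1630 kg/m³ × 9.8 m/s² × 190 m = 3.035×10^6 Pa = 3.035 MPa
siltstone: 2480 kg/m³ × 9.8 m/s² × 2722 m = 6.616×10^7 Pa = 66.16 MPa
dolomite: 2830 kg/m³ × 9.8 m/s² × 910 m = 2.524×10^7 Pa = 25.24 MPa
Total = 9.381 + 3.035 + 66.16 + 25.24 = 103.81 MPa
Pore pressure P_p = λ·σ_v = 0.43 × 103.8 MPa = 44.64 MPa
Effective stress σ' = σ_v − P_p = 103.8 − 44.64 = 59.172 MPa = 0.59172 kbar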